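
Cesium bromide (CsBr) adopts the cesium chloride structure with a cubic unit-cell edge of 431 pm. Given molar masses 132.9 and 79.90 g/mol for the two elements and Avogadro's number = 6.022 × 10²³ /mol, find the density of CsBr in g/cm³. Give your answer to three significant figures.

The cesium chloride structure contains Z = 1 formula unit per cell; M(CsBr) = 132.9 + 79.90 = 212.8 g/mol.
a³ = (4.310 × 10^-8 cm)³ = 8.006 × 10^-23 cm³.
ρ = 1 × 212.8 / (6.022 × 10²³ × 8.006 × 10^-23) = 4.414 g/cm³.

4.41 g/cm³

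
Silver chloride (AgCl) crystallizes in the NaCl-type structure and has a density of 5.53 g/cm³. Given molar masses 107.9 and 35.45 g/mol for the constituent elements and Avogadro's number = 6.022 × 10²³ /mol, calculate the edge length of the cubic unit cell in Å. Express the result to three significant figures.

5.56 Å

M(AgCl) = 143.35 g/mol; Z = 4 formula units per cell.
a³ = Z·M/(N_A·ρ) = 4 × 143.35 / (6.022 × 10²³ × 5.53) = 1.722 × 10^-22 cm³, so a = 5.563 × 10^-8 cm = 5.56 Å.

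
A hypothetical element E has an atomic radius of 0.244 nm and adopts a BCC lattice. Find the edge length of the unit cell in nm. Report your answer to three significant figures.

0.563 nm

In a BCC lattice, atoms touch along the body diagonal, so √3·a = 4r.
a = 4r/√3 = 4 × 0.244 / 1.7321 = 0.563 nm.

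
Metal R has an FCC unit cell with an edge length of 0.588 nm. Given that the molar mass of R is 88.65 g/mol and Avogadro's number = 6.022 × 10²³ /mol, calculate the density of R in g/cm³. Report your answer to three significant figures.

2.90 g/cm³

An FCC unit cell contains Z = 4 atoms.
Cell volume: a³ = (0.588 nm)³ = (5.880 × 10^-8 cm)³ = 2.033 × 10^-22 cm³.
ρ = Z·M/(N_A·a³) = 4 × 88.65 / (6.022 × 10²³ × 2.033 × 10^-22) = 2.896 g/cm³.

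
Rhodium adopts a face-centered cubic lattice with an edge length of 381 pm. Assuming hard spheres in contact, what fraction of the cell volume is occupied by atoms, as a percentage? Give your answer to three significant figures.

In an FCC lattice atoms touch along the face diagonal, so √2·a = 4r, so r = 0.3536a = 134.7 pm.
Packing fraction = Z·(4/3)πr³ / a³ = 4 × (4/3)π × (134.7)³ / (381)³ = 0.7405 = 74.0%.

74.0%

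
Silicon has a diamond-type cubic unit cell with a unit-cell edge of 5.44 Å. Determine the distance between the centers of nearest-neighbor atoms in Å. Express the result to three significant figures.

In a diamond cubic structure, nearest neighbors lie along the body diagonal with √3·a = 8r; the nearest-neighbor distance equals 2r = 0.4330·a.
d = 0.4330 × 5.44 = 2.36 Å.

2.36 Å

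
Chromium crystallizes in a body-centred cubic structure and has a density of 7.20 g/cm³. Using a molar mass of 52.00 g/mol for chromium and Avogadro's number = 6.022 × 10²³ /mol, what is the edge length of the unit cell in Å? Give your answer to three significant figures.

2.88 Å

With Z = 2 atoms per BCC cell, a³ = Z·M/(N_A·ρ) = 2 × 52.00 / (6.022 × 10²³ × 7.200 g/cm³) = 2.399 × 10^-23 cm³.
a = (2.399 × 10^-23)^(1/3) = 2.884 × 10^-8 cm = 2.88 Å.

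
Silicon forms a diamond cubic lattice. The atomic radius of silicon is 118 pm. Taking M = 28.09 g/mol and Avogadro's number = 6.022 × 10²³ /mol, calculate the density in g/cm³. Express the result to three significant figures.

In a diamond cubic lattice, nearest neighbors lie along the body diagonal with √3·a = 8r, giving a = 545.0 pm = 5.450 × 10^-8 cm.
With Z = 8, ρ = Z·M/(N_A·a³) = 8 × 28.09 / (6.022 × 10²³ × 1.619 × 10^-22) = 2.305 g/cm³.

2.30 g/cm³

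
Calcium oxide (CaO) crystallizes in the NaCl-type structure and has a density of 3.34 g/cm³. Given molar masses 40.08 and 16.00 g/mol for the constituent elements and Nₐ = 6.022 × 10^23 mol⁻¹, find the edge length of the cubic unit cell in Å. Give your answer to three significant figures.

4.81 Å

M(CaO) = 56.08 g/mol; Z = 4 formula units per cell.
a³ = Z·M/(N_A·ρ) = 4 × 56.08 / (6.022 × 10²³ × 3.34) = 1.115 × 10^-22 cm³, so a = 4.813 × 10^-8 cm = 4.81 Å.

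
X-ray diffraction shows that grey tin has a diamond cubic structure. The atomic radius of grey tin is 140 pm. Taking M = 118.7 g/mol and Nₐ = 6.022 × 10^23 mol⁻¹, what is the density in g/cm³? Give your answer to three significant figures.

5.83 g/cm³

In a diamond cubic lattice, nearest neighbors lie along the body diagonal with √3·a = 8r, giving a = 646.6 pm = 6.466 × 10^-8 cm.
With Z = 8, ρ = Z·M/(N_A·a³) = 8 × 118.7 / (6.022 × 10²³ × 2.704 × 10^-22) = 5.832 g/cm³.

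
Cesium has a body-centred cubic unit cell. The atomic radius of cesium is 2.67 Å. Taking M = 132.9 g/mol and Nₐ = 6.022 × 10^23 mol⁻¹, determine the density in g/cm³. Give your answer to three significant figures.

1.88 g/cm³

In a BCC lattice, atoms touch along the body diagonal, so √3·a = 4r, giving a = 6.166 Å = 6.166 × 10^-8 cm.
With Z = 2, ρ = Z·M/(N_A·a³) = 2 × 132.9 / (6.022 × 10²³ × 2.344 × 10^-22) = 1.883 g/cm³.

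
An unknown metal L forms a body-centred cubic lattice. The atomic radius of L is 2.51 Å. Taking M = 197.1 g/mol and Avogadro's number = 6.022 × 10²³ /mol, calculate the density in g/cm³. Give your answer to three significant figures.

3.36 g/cm³

In a BCC lattice, atoms touch along the body diagonal, so √3·a = 4r, giving a = 5.797 Å = 5.797 × 10^-8 cm.
With Z = 2, ρ = Z·M/(N_A·a³) = 2 × 197.1 / (6.022 × 10²³ × 1.948 × 10^-22) = 3.361 g/cm³.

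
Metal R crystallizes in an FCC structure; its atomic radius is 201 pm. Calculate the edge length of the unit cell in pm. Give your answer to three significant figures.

569 pm

In an FCC lattice, atoms touch along the face diagonal, so √2·a = 4r.
a = 4r/√2 = 4 × 201 / 1.4142 = 569 pm.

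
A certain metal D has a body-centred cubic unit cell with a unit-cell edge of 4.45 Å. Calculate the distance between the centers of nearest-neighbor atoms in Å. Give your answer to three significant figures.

In a BCC structure, atoms touch along the body diagonal, so √3·a = 4r; the nearest-neighbor distance equals 2r = 0.8660·a.
d = 0.8660 × 4.45 = 3.85 Å.

3.85 Å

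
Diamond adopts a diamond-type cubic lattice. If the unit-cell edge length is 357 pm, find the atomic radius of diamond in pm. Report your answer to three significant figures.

In a diamond cubic lattice, nearest neighbors lie along the body diagonal with √3·a = 8r.
r = √3·a/8 = 1.7321 × 357 / 8 = 77.3 pm.

77.3 pm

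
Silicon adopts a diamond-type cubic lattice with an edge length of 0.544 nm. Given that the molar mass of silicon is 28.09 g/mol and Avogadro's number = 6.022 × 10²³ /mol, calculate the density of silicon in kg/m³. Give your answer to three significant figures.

A diamond cubic unit cell contains Z = 8 atoms.
Cell volume: a³ = (0.544 nm)³ = (5.440 × 10^-8 cm)³ = 1.610 × 10^-22 cm³.
ρ = Z·M/(N_A·a³) = 8 × 28.09 / (6.022 × 10²³ × 1.610 × 10^-22) = 2.318 g/cm³ = 2320 kg/m³.

2320 kg/m³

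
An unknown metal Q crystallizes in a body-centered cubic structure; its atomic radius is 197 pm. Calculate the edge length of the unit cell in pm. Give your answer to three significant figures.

In a BCC lattice, atoms touch along the body diagonal, so √3·a = 4r.
a = 4r/√3 = 4 × 197 / 1.7321 = 455 pm.

455 pm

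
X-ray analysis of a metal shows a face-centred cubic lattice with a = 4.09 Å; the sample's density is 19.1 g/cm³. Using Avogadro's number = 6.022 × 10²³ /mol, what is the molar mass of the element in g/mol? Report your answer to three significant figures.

An FCC cell has Z = 4 atoms; a = 4.090 × 10^-8 cm.
M = ρ·N_A·a³/Z = 19.1 × 6.022 × 10²³ × 6.842 × 10^-23 / 4 = 197 g/mol.

197 g/mol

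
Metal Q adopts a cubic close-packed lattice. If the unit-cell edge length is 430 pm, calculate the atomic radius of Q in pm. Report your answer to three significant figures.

In an FCC lattice, atoms touch along the face diagonal, so √2·a = 4r.
r = √2·a/4 = 1.4142 × 430 / 4 = 152 pm.

152 pm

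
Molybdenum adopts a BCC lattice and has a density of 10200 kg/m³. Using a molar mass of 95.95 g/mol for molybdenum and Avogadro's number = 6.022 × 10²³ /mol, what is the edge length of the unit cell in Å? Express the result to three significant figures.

With Z = 2 atoms per BCC cell, a³ = Z·M/(N_A·ρ) = 2 × 95.95 / (6.022 × 10²³ × 10.20 g/cm³) = 3.124 × 10^-23 cm³.
a = (3.124 × 10^-23)^(1/3) = 3.150 × 10^-8 cm = 3.15 Å.

3.15 Å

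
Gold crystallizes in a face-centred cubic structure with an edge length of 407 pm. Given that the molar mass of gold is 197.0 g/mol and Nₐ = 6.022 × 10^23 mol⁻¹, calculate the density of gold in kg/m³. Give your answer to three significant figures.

19400 kg/m³

An FCC unit cell contains Z = 4 atoms.
Cell volume: a³ = (407 pm)³ = (4.070 × 10^-8 cm)³ = 6.742 × 10^-23 cm³.
ρ = Z·M/(N_A·a³) = 4 × 197.0 / (6.022 × 10²³ × 6.742 × 10^-23) = 19.41 g/cm³ = 19400 kg/m³.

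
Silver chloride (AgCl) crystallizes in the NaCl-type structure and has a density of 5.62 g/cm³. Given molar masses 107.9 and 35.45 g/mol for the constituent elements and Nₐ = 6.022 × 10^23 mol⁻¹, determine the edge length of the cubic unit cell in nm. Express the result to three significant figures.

M(AgCl) = 143.35 g/mol; Z = 4 formula units per cell.
a³ = Z·M/(N_A·ρ) = 4 × 143.35 / (6.022 × 10²³ × 5.62) = 1.694 × 10^-22 cm³, so a = 5.533 × 10^-8 cm = 0.553 nm.

0.553 nm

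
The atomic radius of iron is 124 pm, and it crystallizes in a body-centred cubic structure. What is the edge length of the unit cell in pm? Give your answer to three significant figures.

In a BCC lattice, atoms touch along the body diagonal, so √3·a = 4r.
a = 4r/√3 = 4 × 124 / 1.7321 = 286 pm.

286 pm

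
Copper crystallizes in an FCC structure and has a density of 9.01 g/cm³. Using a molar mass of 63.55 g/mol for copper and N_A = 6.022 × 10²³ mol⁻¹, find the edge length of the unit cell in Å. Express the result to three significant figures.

3.60 Å

With Z = 4 atoms per FCC cell, a³ = Z·M/(N_A·ρ) = 4 × 63.55 / (6.022 × 10²³ × 9.010 g/cm³) = 4.685 × 10^-23 cm³.
a = (4.685 × 10^-23)^(1/3) = 3.605 × 10^-8 cm = 3.60 Å.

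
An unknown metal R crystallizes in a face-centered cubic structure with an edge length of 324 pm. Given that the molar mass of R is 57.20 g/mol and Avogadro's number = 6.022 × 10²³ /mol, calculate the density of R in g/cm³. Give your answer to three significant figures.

11.2 g/cm³

An FCC unit cell contains Z = 4 atoms.
Cell volume: a³ = (324 pm)³ = (3.240 × 10^-8 cm)³ = 3.401 × 10^-23 cm³.
ρ = Z·M/(N_A·a³) = 4 × 57.20 / (6.022 × 10²³ × 3.401 × 10^-23) = 11.17 g/cm³.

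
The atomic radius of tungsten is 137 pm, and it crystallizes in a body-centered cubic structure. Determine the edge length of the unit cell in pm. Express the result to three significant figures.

316 pm

In a BCC lattice, atoms touch along the body diagonal, so √3·a = 4r.
a = 4r/√3 = 4 × 137 / 1.7321 = 316 pm.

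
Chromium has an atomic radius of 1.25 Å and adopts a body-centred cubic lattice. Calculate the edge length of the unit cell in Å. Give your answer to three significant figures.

In a BCC lattice, atoms touch along the body diagonal, so √3·a = 4r.
a = 4r/√3 = 4 × 1.25 / 1.7321 = 2.89 Å.

2.89 Å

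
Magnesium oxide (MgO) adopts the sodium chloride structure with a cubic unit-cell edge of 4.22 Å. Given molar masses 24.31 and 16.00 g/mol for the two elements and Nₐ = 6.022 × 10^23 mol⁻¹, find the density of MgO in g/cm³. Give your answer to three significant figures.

3.56 g/cm³

The sodium chloride structure contains Z = 4 formula units per cell; M(MgO) = 24.31 + 16.00 = 40.31 g/mol.
a³ = (4.220 × 10^-8 cm)³ = 7.515 × 10^-23 cm³.
ρ = 4 × 40.31 / (6.022 × 10²³ × 7.515 × 10^-23) = 3.563 g/cm³.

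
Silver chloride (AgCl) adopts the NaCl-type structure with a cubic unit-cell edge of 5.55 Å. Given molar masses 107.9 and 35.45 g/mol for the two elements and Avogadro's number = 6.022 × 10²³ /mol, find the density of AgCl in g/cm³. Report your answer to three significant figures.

The NaCl-type structure contains Z = 4 formula units per cell; M(AgCl) = 107.9 + 35.45 = 143.35 g/mol.
a³ = (5.550 × 10^-8 cm)³ = 1.710 × 10^-22 cm³.
ρ = 4 × 143.35 / (6.022 × 10²³ × 1.710 × 10^-22) = 5.570 g/cm³.

5.57 g/cm³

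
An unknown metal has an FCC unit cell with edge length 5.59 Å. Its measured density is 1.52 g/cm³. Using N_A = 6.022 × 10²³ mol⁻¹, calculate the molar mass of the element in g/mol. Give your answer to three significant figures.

An FCC cell has Z = 4 atoms; a = 5.590 × 10^-8 cm.
M = ρ·N_A·a³/Z = 1.52 × 6.022 × 10²³ × 1.747 × 10^-22 / 4 = 40.0 g/mol.

40.0 g/mol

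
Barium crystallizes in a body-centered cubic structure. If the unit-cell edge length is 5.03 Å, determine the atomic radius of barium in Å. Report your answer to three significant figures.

2.18 Å

In a BCC lattice, atoms touch along the body diagonal, so √3·a = 4r.
r = √3·a/4 = 1.7321 × 5.03 / 4 = 2.18 Å.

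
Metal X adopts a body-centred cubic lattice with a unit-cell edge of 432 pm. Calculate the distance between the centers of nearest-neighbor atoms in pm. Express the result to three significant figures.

374 pm

In a BCC structure, atoms touch along the body diagonal, so √3·a = 4r; the nearest-neighbor distance equals 2r = 0.8660·a.
d = 0.8660 × 432 = 374 pm.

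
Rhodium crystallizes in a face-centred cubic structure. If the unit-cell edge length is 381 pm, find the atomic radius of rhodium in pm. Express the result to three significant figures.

135 pm

In an FCC lattice, atoms touch along the face diagonal, so √2·a = 4r.
r = √2·a/4 = 1.4142 × 381 / 4 = 135 pm.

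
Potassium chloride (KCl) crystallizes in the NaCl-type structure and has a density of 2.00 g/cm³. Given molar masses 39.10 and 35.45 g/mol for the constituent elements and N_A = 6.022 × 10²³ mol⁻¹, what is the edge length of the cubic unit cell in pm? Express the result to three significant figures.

628 pm

M(KCl) = 74.55 g/mol; Z = 4 formula units per cell.
a³ = Z·M/(N_A·ρ) = 4 × 74.55 / (6.022 × 10²³ × 2.00) = 2.476 × 10^-22 cm³, so a = 6.279 × 10^-8 cm = 628 pm.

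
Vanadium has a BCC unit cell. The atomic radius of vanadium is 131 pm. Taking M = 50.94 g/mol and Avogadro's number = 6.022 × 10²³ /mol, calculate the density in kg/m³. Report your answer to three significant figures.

6110 kg/m³

In a BCC lattice, atoms touch along the body diagonal, so √3·a = 4r, giving a = 302.5 pm = 3.025 × 10^-8 cm.
With Z = 2, ρ = Z·M/(N_A·a³) = 2 × 50.94 / (6.022 × 10²³ × 2.769 × 10^-23) = 6.110 g/cm³ = 6110 kg/m³.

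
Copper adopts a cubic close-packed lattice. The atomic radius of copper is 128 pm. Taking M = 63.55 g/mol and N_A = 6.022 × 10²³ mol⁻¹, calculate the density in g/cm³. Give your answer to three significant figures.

In an FCC lattice, atoms touch along the face diagonal, so √2·a = 4r, giving a = 362.0 pm = 3.620 × 10^-8 cm.
With Z = 4, ρ = Z·M/(N_A·a³) = 4 × 63.55 / (6.022 × 10²³ × 4.745 × 10^-23) = 8.895 g/cm³.

8.90 g/cm³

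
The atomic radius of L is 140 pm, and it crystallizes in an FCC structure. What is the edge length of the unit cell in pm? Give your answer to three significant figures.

396 pm

In an FCC lattice, atoms touch along the face diagonal, so √2·a = 4r.
a = 4r/√2 = 4 × 140 / 1.4142 = 396 pm.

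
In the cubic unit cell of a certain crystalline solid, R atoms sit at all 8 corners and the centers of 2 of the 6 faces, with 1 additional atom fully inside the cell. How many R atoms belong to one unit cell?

Corner atoms are shared by 8 cells (1/8 each), face atoms by 2 (1/2 each), interior atoms are unshared.
Net atoms = 8 × 1/8 + 2 × 1/2 + 1 = 1 + 1 + 1 = 3.

3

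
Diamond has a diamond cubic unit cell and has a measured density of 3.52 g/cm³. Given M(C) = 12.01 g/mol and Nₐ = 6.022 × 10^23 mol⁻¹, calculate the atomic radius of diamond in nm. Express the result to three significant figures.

For a diamond cubic cell (Z = 8), a³ = Z·M/(N_A·ρ) = 8 × 12.01 / (6.022 × 10²³ × 3.520) = 4.533 × 10^-23 cm³, so a = 3.565 × 10^-8 cm = 0.3565 nm.
Nearest neighbors lie along the body diagonal with √3·a = 8r, so r = 0.2165 × a = 0.0772 nm.

0.0772 nm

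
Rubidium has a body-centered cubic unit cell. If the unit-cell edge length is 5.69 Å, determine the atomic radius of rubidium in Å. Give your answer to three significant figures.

In a BCC lattice, atoms touch along the body diagonal, so √3·a = 4r.
r = √3·a/4 = 1.7321 × 5.69 / 4 = 2.46 Å.

2.46 Å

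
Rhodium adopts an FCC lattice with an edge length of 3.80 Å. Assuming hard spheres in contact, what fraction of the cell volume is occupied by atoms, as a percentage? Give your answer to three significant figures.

In an FCC lattice atoms touch along the face diagonal, so √2·a = 4r, so r = 0.3536a = 1.344 Å.
Packing fraction = Z·(4/3)πr³ / a³ = 4 × (4/3)π × (1.344)³ / (3.80)³ = 0.7405 = 74.0%.

74.0%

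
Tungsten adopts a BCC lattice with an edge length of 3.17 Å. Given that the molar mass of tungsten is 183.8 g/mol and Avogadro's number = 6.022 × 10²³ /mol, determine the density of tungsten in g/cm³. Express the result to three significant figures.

19.2 g/cm³

A BCC unit cell contains Z = 2 atoms.
Cell volume: a³ = (3.17 Å)³ = (3.170 × 10^-8 cm)³ = 3.186 × 10^-23 cm³.
ρ = Z·M/(N_A·a³) = 2 × 183.8 / (6.022 × 10²³ × 3.186 × 10^-23) = 19.16 g/cm³.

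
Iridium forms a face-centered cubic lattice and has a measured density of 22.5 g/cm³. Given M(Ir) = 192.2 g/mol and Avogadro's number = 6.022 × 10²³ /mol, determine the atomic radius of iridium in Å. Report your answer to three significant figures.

For an FCC cell (Z = 4), a³ = Z·M/(N_A·ρ) = 4 × 192.2 / (6.022 × 10²³ × 22.50) = 5.674 × 10^-23 cm³, so a = 3.843 × 10^-8 cm = 3.843 Å.
Atoms touch along the face diagonal, so √2·a = 4r, so r = 0.3536 × a = 1.36 Å.

1.36 Å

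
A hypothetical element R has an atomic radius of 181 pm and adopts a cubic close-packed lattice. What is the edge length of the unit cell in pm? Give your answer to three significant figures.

In an FCC lattice, atoms touch along the face diagonal, so √2·a = 4r.
a = 4r/√2 = 4 × 181 / 1.4142 = 512 pm.

512 pm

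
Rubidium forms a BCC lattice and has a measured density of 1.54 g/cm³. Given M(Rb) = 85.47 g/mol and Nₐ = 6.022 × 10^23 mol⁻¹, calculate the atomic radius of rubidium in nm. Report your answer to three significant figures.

0.246 nm

For a BCC cell (Z = 2), a³ = Z·M/(N_A·ρ) = 2 × 85.47 / (6.022 × 10²³ × 1.540) = 1.843 × 10^-22 cm³, so a = 5.691 × 10^-8 cm = 0.5691 nm.
Atoms touch along the body diagonal, so √3·a = 4r, so r = 0.4330 × a = 0.246 nm.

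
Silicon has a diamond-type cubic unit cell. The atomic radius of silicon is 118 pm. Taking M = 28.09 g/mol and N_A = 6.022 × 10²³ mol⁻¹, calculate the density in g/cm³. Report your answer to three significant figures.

2.30 g/cm³

In a diamond cubic lattice, nearest neighbors lie along the body diagonal with √3·a = 8r, giving a = 545.0 pm = 5.450 × 10^-8 cm.
With Z = 8, ρ = Z·M/(N_A·a³) = 8 × 28.09 / (6.022 × 10²³ × 1.619 × 10^-22) = 2.305 g/cm³.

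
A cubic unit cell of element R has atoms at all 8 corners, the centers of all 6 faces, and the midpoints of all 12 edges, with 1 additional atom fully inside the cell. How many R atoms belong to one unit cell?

Corner atoms are shared by 8 cells (1/8 each), face atoms by 2 (1/2 each), edge atoms by 4 (1/4 each), interior atoms are unshared.
Net atoms = 8 × 1/8 + 6 × 1/2 + 12 × 1/4 + 1 = 1 + 3 + 3 + 1 = 8.

8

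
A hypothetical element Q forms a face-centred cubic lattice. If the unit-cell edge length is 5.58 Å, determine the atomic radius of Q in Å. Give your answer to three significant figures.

1.97 Å

In an FCC lattice, atoms touch along the face diagonal, so √2·a = 4r.
r = √2·a/4 = 1.4142 × 5.58 / 4 = 1.97 Å.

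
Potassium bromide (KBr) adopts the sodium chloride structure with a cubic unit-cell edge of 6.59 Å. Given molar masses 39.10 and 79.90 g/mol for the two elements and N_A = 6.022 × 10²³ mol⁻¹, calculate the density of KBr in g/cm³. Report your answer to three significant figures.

The sodium chloride structure contains Z = 4 formula units per cell; M(KBr) = 39.10 + 79.90 = 119.0 g/mol.
a³ = (6.590 × 10^-8 cm)³ = 2.862 × 10^-22 cm³.
ρ = 4 × 119.0 / (6.022 × 10²³ × 2.862 × 10^-22) = 2.762 g/cm³.

2.76 g/cm³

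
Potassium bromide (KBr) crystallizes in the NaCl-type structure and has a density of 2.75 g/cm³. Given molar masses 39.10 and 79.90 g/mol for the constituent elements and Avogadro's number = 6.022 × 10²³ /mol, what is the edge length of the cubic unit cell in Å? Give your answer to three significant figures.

M(KBr) = 119.0 g/mol; Z = 4 formula units per cell.
a³ = Z·M/(N_A·ρ) = 4 × 119.0 / (6.022 × 10²³ × 2.75) = 2.874 × 10^-22 cm³, so a = 6.600 × 10^-8 cm = 6.60 Å.

6.60 Å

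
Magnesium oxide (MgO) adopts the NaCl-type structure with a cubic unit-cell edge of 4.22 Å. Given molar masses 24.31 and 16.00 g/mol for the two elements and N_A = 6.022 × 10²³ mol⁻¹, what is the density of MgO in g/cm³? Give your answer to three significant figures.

The NaCl-type structure contains Z = 4 formula units per cell; M(MgO) = 24.31 + 16.00 = 40.31 g/mol.
a³ = (4.220 × 10^-8 cm)³ = 7.515 × 10^-23 cm³.
ρ = 4 × 40.31 / (6.022 × 10²³ × 7.515 × 10^-23) = 3.563 g/cm³.

3.56 g/cm³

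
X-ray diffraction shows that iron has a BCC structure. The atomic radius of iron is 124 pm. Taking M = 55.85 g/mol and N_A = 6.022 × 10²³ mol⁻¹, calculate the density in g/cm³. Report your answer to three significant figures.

In a BCC lattice, atoms touch along the body diagonal, so √3·a = 4r, giving a = 286.4 pm = 2.864 × 10^-8 cm.
With Z = 2, ρ = Z·M/(N_A·a³) = 2 × 55.85 / (6.022 × 10²³ × 2.348 × 10^-23) = 7.899 g/cm³.

7.90 g/cm³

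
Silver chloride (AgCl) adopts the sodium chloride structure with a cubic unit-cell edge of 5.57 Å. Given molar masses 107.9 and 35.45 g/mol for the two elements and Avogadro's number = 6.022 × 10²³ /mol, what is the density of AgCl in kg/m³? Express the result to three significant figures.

The sodium chloride structure contains Z = 4 formula units per cell; M(AgCl) = 107.9 + 35.45 = 143.35 g/mol.
a³ = (5.570 × 10^-8 cm)³ = 1.728 × 10^-22 cm³.
ρ = 4 × 143.35 / (6.022 × 10²³ × 1.728 × 10^-22) = 5.510 g/cm³ = 5510 kg/m³.

5510 kg/m³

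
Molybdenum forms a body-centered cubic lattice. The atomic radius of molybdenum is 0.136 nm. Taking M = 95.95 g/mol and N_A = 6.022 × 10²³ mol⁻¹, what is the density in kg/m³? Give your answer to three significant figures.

10300 kg/m³

In a BCC lattice, atoms touch along the body diagonal, so √3·a = 4r, giving a = 0.3141 nm = 3.141 × 10^-8 cm.
With Z = 2, ρ = Z·M/(N_A·a³) = 2 × 95.95 / (6.022 × 10²³ × 3.098 × 10^-23) = 10.29 g/cm³ = 10300 kg/m³.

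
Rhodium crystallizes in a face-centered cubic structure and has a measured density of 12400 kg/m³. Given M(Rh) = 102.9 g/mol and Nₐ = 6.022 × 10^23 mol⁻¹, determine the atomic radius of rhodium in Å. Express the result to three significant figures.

1.35 Å

For an FCC cell (Z = 4), a³ = Z·M/(N_A·ρ) = 4 × 102.9 / (6.022 × 10²³ × 12.40) = 5.512 × 10^-23 cm³, so a = 3.806 × 10^-8 cm = 3.806 Å.
Atoms touch along the face diagonal, so √2·a = 4r, so r = 0.3536 × a = 1.35 Å.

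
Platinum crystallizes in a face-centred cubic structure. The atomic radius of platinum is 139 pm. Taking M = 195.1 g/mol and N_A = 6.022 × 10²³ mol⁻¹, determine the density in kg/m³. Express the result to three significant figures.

21300 kg/m³

In an FCC lattice, atoms touch along the face diagonal, so √2·a = 4r, giving a = 393.2 pm = 3.932 × 10^-8 cm.
With Z = 4, ρ = Z·M/(N_A·a³) = 4 × 195.1 / (6.022 × 10²³ × 6.077 × 10^-23) = 21.33 g/cm³ = 21300 kg/m³.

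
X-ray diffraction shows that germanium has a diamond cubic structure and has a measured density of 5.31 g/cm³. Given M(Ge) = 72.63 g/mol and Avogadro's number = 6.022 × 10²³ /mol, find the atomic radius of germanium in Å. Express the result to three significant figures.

1.23 Å

For a diamond cubic cell (Z = 8), a³ = Z·M/(N_A·ρ) = 8 × 72.63 / (6.022 × 10²³ × 5.310) = 1.817 × 10^-22 cm³, so a = 5.664 × 10^-8 cm = 5.664 Å.
Nearest neighbors lie along the body diagonal with √3·a = 8r, so r = 0.2165 × a = 1.23 Å.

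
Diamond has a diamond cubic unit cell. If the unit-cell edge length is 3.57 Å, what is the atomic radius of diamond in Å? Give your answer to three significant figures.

0.773 Å

In a diamond cubic lattice, nearest neighbors lie along the body diagonal with √3·a = 8r.
r = √3·a/8 = 1.7321 × 3.57 / 8 = 0.773 Å.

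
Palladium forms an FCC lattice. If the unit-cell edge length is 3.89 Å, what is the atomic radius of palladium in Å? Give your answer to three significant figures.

1.38 Å

In an FCC lattice, atoms touch along the face diagonal, so √2·a = 4r.
r = √2·a/4 = 1.4142 × 3.89 / 4 = 1.38 Å.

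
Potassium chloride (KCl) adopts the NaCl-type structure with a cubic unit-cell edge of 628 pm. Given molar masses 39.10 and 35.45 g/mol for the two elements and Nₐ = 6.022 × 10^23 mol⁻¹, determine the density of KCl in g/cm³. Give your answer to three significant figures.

The NaCl-type structure contains Z = 4 formula units per cell; M(KCl) = 39.10 + 35.45 = 74.55 g/mol.
a³ = (6.280 × 10^-8 cm)³ = 2.477 × 10^-22 cm³.
ρ = 4 × 74.55 / (6.022 × 10²³ × 2.477 × 10^-22) = 1.999 g/cm³.

2.00 g/cm³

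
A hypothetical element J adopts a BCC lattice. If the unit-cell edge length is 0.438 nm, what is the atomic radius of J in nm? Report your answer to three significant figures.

In a BCC lattice, atoms touch along the body diagonal, so √3·a = 4r.
r = √3·a/4 = 1.7321 × 0.438 / 4 = 0.190 nm.

0.190 nm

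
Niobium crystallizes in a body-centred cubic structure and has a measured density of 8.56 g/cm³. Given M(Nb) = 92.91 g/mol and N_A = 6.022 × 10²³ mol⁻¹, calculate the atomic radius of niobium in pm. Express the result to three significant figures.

For a BCC cell (Z = 2), a³ = Z·M/(N_A·ρ) = 2 × 92.91 / (6.022 × 10²³ × 8.560) = 3.605 × 10^-23 cm³, so a = 3.303 × 10^-8 cm = 330.3 pm.
Atoms touch along the body diagonal, so √3·a = 4r, so r = 0.4330 × a = 143 pm.

143 pm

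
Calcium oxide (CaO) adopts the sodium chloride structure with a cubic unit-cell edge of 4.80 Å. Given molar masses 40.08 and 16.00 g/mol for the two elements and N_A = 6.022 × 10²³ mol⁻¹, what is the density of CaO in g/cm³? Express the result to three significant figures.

3.37 g/cm³

The sodium chloride structure contains Z = 4 formula units per cell; M(CaO) = 40.08 + 16.00 = 56.08 g/mol.
a³ = (4.800 × 10^-8 cm)³ = 1.106 × 10^-22 cm³.
ρ = 4 × 56.08 / (6.022 × 10²³ × 1.106 × 10^-22) = 3.368 g/cm³.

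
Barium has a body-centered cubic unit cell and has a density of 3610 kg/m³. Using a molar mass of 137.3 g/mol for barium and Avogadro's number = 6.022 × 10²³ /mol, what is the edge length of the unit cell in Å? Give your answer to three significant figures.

5.02 Å

With Z = 2 atoms per BCC cell, a³ = Z·M/(N_A·ρ) = 2 × 137.3 / (6.022 × 10²³ × 3.610 g/cm³) = 1.263 × 10^-22 cm³.
a = (1.263 × 10^-22)^(1/3) = 5.017 × 10^-8 cm = 5.02 Å.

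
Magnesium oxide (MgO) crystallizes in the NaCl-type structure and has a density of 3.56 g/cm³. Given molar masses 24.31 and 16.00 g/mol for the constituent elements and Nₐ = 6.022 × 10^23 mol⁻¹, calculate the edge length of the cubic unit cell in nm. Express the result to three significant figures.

0.422 nm

M(MgO) = 40.31 g/mol; Z = 4 formula units per cell.
a³ = Z·M/(N_A·ρ) = 4 × 40.31 / (6.022 × 10²³ × 3.56) = 7.521 × 10^-23 cm³, so a = 4.221 × 10^-8 cm = 0.422 nm.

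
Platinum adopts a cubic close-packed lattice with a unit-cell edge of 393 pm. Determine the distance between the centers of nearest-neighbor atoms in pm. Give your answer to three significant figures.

278 pm

In an FCC structure, atoms touch along the face diagonal, so √2·a = 4r; the nearest-neighbor distance equals 2r = 0.7071·a.
d = 0.7071 × 393 = 278 pm.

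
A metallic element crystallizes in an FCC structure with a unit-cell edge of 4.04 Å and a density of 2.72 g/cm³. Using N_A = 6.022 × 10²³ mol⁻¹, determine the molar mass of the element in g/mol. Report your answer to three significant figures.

An FCC cell has Z = 4 atoms; a = 4.040 × 10^-8 cm.
M = ρ·N_A·a³/Z = 2.72 × 6.022 × 10²³ × 6.594 × 10^-23 / 4 = 27.0 g/mol.

27.0 g/mol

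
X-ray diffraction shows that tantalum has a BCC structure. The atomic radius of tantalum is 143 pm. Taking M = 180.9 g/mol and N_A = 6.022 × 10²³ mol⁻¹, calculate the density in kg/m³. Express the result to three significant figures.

16700 kg/m³

In a BCC lattice, atoms touch along the body diagonal, so √3·a = 4r, giving a = 330.2 pm = 3.302 × 10^-8 cm.
With Z = 2, ρ = Z·M/(N_A·a³) = 2 × 180.9 / (6.022 × 10²³ × 3.602 × 10^-23) = 16.68 g/cm³ = 16700 kg/m³.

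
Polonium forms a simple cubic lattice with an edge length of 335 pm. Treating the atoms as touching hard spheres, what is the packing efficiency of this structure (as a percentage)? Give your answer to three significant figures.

52.4%

In a simple cubic lattice atoms touch along the cell edge, so a = 2r, so r = 0.5000a = 167.5 pm.
Packing fraction = Z·(4/3)πr³ / a³ = 1 × (4/3)π × (167.5)³ / (335)³ = 0.5236 = 52.4%.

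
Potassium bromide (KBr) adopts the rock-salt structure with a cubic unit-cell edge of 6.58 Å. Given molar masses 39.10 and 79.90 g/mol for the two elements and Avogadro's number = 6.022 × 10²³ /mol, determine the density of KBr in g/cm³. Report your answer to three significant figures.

The rock-salt structure contains Z = 4 formula units per cell; M(KBr) = 39.10 + 79.90 = 119.0 g/mol.
a³ = (6.580 × 10^-8 cm)³ = 2.849 × 10^-22 cm³.
ρ = 4 × 119.0 / (6.022 × 10²³ × 2.849 × 10^-22) = 2.775 g/cm³.

2.77 g/cm³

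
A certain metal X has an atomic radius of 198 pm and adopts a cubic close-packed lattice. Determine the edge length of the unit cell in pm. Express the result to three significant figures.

560 pm

In an FCC lattice, atoms touch along the face diagonal, so √2·a = 4r.
a = 4r/√2 = 4 × 198 / 1.4142 = 560 pm.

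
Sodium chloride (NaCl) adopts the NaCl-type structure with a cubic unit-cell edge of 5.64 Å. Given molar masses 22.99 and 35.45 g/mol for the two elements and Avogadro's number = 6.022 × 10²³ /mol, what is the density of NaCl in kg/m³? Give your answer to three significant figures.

The NaCl-type structure contains Z = 4 formula units per cell; M(NaCl) = 22.99 + 35.45 = 58.44 g/mol.
a³ = (5.640 × 10^-8 cm)³ = 1.794 × 10^-22 cm³.
ρ = 4 × 58.44 / (6.022 × 10²³ × 1.794 × 10^-22) = 2.164 g/cm³ = 2160 kg/m³.

2160 kg/m³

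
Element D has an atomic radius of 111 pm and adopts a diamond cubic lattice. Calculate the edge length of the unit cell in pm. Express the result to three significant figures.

In a diamond cubic lattice, nearest neighbors lie along the body diagonal with √3·a = 8r.
a = 8r/√3 = 8 × 111 / 1.7321 = 513 pm.

513 pm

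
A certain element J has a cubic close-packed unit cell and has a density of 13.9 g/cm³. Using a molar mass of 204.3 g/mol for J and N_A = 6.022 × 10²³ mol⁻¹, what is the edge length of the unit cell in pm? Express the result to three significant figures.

460 pm

With Z = 4 atoms per FCC cell, a³ = Z·M/(N_A·ρ) = 4 × 204.3 / (6.022 × 10²³ × 13.90 g/cm³) = 9.763 × 10^-23 cm³.
a = (9.763 × 10^-23)^(1/3) = 4.605 × 10^-8 cm = 460 pm.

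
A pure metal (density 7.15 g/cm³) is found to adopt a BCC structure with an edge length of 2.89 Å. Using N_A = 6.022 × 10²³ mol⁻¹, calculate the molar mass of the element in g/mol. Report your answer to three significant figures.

A BCC cell has Z = 2 atoms; a = 2.890 × 10^-8 cm.
M = ρ·N_A·a³/Z = 7.15 × 6.022 × 10²³ × 2.414 × 10^-23 / 2 = 52.0 g/mol.

52.0 g/mol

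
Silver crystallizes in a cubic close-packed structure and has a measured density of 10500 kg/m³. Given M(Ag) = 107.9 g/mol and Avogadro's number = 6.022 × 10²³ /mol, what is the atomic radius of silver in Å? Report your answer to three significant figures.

For an FCC cell (Z = 4), a³ = Z·M/(N_A·ρ) = 4 × 107.9 / (6.022 × 10²³ × 10.50) = 6.826 × 10^-23 cm³, so a = 4.087 × 10^-8 cm = 4.087 Å.
Atoms touch along the face diagonal, so √2·a = 4r, so r = 0.3536 × a = 1.44 Å.

1.44 Å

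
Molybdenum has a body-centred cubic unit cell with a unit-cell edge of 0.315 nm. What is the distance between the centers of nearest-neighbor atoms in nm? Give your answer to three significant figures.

In a BCC structure, atoms touch along the body diagonal, so √3·a = 4r; the nearest-neighbor distance equals 2r = 0.8660·a.
d = 0.8660 × 0.315 = 0.273 nm.

0.273 nm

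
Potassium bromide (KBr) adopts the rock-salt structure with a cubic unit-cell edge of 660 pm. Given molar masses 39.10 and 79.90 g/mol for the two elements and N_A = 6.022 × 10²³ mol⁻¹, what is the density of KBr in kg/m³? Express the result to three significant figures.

2750 kg/m³

The rock-salt structure contains Z = 4 formula units per cell; M(KBr) = 39.10 + 79.90 = 119.0 g/mol.
a³ = (6.600 × 10^-8 cm)³ = 2.875 × 10^-22 cm³.
ρ = 4 × 119.0 / (6.022 × 10²³ × 2.875 × 10^-22) = 2.749 g/cm³ = 2750 kg/m³.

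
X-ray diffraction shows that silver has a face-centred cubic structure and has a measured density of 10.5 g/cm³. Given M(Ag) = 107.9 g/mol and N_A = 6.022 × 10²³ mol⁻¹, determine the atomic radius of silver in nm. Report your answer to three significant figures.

For an FCC cell (Z = 4), a³ = Z·M/(N_A·ρ) = 4 × 107.9 / (6.022 × 10²³ × 10.50) = 6.826 × 10^-23 cm³, so a = 4.087 × 10^-8 cm = 0.4087 nm.
Atoms touch along the face diagonal, so √2·a = 4r, so r = 0.3536 × a = 0.144 nm.

0.144 nm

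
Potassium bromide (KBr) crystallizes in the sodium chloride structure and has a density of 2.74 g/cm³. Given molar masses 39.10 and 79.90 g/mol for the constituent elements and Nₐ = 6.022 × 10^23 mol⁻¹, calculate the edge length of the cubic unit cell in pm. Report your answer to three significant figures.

661 pm

M(KBr) = 119.0 g/mol; Z = 4 formula units per cell.
a³ = Z·M/(N_A·ρ) = 4 × 119.0 / (6.022 × 10²³ × 2.74) = 2.885 × 10^-22 cm³, so a = 6.608 × 10^-8 cm = 661 pm.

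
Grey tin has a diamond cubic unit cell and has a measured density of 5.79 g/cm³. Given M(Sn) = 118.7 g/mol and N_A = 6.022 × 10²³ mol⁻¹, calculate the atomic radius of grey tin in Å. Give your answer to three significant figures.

For a diamond cubic cell (Z = 8), a³ = Z·M/(N_A·ρ) = 8 × 118.7 / (6.022 × 10²³ × 5.790) = 2.723 × 10^-22 cm³, so a = 6.482 × 10^-8 cm = 6.482 Å.
Nearest neighbors lie along the body diagonal with √3·a = 8r, so r = 0.2165 × a = 1.40 Å.

1.40 Å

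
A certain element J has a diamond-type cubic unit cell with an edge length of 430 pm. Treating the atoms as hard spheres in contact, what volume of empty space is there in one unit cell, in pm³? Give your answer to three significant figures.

5.25 × 10^7 pm³

In a diamond cubic lattice nearest neighbors lie along the body diagonal with √3·a = 8r, so r = 0.2165a = 93.10 pm.
V_cell = a³ = 7.951 × 10^7 pm³; V_atoms = 8 × (4/3)πr³ = 2.704 × 10^7 pm³.
Empty space = 7.951 × 10^7 − 2.704 × 10^7 = 5.25 × 10^7 pm³.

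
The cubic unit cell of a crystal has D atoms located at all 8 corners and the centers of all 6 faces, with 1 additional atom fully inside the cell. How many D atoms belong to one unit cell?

Corner atoms are shared by 8 cells (1/8 each), face atoms by 2 (1/2 each), interior atoms are unshared.
Net atoms = 8 × 1/8 + 6 × 1/2 + 1 = 1 + 3 + 1 = 5.

5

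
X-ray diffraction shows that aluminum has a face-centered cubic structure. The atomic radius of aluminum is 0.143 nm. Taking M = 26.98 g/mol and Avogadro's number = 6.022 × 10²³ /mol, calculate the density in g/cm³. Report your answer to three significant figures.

2.71 g/cm³

In an FCC lattice, atoms touch along the face diagonal, so √2·a = 4r, giving a = 0.4045 nm = 4.045 × 10^-8 cm.
With Z = 4, ρ = Z·M/(N_A·a³) = 4 × 26.98 / (6.022 × 10²³ × 6.617 × 10^-23) = 2.708 g/cm³.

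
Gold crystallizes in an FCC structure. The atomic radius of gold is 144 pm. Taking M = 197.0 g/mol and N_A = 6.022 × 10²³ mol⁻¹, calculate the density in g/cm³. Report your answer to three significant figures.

In an FCC lattice, atoms touch along the face diagonal, so √2·a = 4r, giving a = 407.3 pm = 4.073 × 10^-8 cm.
With Z = 4, ρ = Z·M/(N_A·a³) = 4 × 197.0 / (6.022 × 10²³ × 6.757 × 10^-23) = 19.37 g/cm³.

19.4 g/cm³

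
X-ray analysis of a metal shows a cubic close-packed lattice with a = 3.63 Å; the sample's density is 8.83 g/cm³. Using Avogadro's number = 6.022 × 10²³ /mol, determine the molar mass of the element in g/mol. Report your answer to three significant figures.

An FCC cell has Z = 4 atoms; a = 3.630 × 10^-8 cm.
M = ρ·N_A·a³/Z = 8.83 × 6.022 × 10²³ × 4.783 × 10^-23 / 4 = 63.6 g/mol.

63.6 g/mol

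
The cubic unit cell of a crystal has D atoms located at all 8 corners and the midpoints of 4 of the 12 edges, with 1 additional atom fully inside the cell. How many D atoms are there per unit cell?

Corner atoms are shared by 8 cells (1/8 each), edge atoms by 4 (1/4 each), interior atoms are unshared.
Net atoms = 8 × 1/8 + 4 × 1/4 + 1 = 1 + 1 + 1 = 3.

3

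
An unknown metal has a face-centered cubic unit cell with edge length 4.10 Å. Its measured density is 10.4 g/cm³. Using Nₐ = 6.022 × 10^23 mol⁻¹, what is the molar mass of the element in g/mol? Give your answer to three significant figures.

108 g/mol

An FCC cell has Z = 4 atoms; a = 4.100 × 10^-8 cm.
M = ρ·N_A·a³/Z = 10.4 × 6.022 × 10²³ × 6.892 × 10^-23 / 4 = 108 g/mol.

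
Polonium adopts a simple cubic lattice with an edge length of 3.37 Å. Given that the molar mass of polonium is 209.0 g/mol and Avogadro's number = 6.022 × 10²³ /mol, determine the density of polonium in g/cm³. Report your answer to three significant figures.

A simple cubic unit cell contains Z = 1 atom.
Cell volume: a³ = (3.37 Å)³ = (3.370 × 10^-8 cm)³ = 3.827 × 10^-23 cm³.
ρ = Z·M/(N_A·a³) = 1 × 209.0 / (6.022 × 10²³ × 3.827 × 10^-23) = 9.068 g/cm³.

9.07 g/cm³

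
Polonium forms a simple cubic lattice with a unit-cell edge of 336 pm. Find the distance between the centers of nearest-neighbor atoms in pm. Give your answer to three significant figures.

In a simple cubic structure, atoms touch along the cell edge, so a = 2r; the nearest-neighbor distance equals 2r = 1.000·a.
d = 1.000 × 336 = 336 pm.

336 pm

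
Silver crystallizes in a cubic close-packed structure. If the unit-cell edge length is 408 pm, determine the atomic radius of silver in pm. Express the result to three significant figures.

In an FCC lattice, atoms touch along the face diagonal, so √2·a = 4r.
r = √2·a/4 = 1.4142 × 408 / 4 = 144 pm.

144 pm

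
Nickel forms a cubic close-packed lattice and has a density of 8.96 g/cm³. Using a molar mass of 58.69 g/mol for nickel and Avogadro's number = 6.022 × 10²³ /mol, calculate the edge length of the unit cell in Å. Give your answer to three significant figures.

3.52 Å

With Z = 4 atoms per FCC cell, a³ = Z·M/(N_A·ρ) = 4 × 58.69 / (6.022 × 10²³ × 8.960 g/cm³) = 4.351 × 10^-23 cm³.
a = (4.351 × 10^-23)^(1/3) = 3.517 × 10^-8 cm = 3.52 Å.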